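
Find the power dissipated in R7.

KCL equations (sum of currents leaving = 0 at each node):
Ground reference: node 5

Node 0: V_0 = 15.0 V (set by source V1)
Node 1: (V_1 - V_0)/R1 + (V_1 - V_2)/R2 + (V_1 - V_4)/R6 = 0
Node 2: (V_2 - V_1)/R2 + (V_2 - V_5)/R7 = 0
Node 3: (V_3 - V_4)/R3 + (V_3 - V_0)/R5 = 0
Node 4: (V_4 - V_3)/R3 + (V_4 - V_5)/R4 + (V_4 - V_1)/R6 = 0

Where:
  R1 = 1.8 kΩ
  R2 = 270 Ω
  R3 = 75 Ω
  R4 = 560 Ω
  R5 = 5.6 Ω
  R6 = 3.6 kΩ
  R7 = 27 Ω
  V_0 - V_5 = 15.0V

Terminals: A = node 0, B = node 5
Nodal analysis, taking node 5 as the 0 V reference.
Source V1 fixes V_0 = 15 V.
KCL at each unknown node (sum of currents leaving = 0; resistances in Ω):
  Node 1: (V_1 - 15)/1800 + (V_1 - V_2)/270 + (V_1 - V_4)/3600 = 0
  Node 2: (V_2 - V_1)/270 + (V_2 - 0)/27 = 0
  Node 3: (V_3 - V_4)/75 + (V_3 - 15)/5.6 = 0
  Node 4: (V_4 - V_3)/75 + (V_4 - 0)/560 + (V_4 - V_1)/3600 = 0
Collecting terms (coefficients in siemens):
  0.004537·V_1 - 0.003704·V_2 - 0.0002778·V_4 = 0.008333
  0.04074·V_2 - 0.003704·V_1 = 0
  0.1919·V_3 - 0.01333·V_4 = 2.679
  0.0154·V_4 - 0.0002778·V_1 - 0.01333·V_3 = 0
Solving these 4 simultaneous equations (Gaussian elimination) gives:
  V_1 = 2.838 V, V_2 = 0.258 V, V_3 = 14.86 V, V_4 = 12.92 V
I_R7 = (V_2 - V_5)/R7 = (0.258 - 0)/27 = 0.009556 A
P_R7 = I_R7² × R7 = (0.009556)² × 27 = 0.002466 W

Final answer: 0.002466 W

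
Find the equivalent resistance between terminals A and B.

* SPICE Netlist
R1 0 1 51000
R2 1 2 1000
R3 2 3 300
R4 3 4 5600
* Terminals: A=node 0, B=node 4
Reduce the network between node 0 (A) and node 4 (B) by series/parallel combination:
  Rs1 = R1 + R2 (series, joined only at node 1) = 51000 + 1000 = 52000 Ω
  Rs2 = R3 + Rs1 (series, joined only at node 2) = 300 + 52000 = 52300 Ω
  Rs3 = R4 + Rs2 (series, joined only at node 3) = 5600 + 52300 = 57900 Ω
R_eq = 57.9 kΩ

Final answer: 57.9 kΩ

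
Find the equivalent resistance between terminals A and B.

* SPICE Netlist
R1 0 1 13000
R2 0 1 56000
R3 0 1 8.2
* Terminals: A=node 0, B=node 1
Reduce the network between node 0 (A) and node 1 (B) by series/parallel combination:
  Rp1 = R1 ‖ R2 ‖ R3 (parallel, all between nodes 0 and 1) = 1/(1/13000 + 1/56000 + 1/8.2) = 8.194 Ω
R_eq = 8.194 Ω

Final answer: 8.194 Ω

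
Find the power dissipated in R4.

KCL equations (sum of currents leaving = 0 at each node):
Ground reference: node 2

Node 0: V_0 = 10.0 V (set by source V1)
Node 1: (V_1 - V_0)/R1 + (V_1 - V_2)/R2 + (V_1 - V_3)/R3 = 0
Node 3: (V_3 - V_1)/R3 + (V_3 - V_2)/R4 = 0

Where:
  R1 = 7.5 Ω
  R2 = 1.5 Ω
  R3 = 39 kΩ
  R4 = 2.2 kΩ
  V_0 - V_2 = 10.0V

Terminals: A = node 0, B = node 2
Nodal analysis, taking node 2 as the 0 V reference.
Source V1 fixes V_0 = 10 V.
KCL at each unknown node (sum of currents leaving = 0; resistances in Ω):
  Node 1: (V_1 - 10)/7.5 + (V_1 - 0)/1.5 + (V_1 - V_3)/39000 = 0
  Node 3: (V_3 - V_1)/39000 + (V_3 - 0)/2200 = 0
Collecting terms (coefficients in siemens):
  0.8·V_1 - 0.00002564·V_3 = 1.333
  0.0004802·V_3 - 0.00002564·V_1 = 0
Determinant D = (0.8)(0.0004802) - (-0.00002564)(-0.00002564) = 0.0003842
V_1 = [(1.333)(0.0004802) - (-0.00002564)(0)]/D = 1.667 V
V_3 = [(0.8)(0) - (1.333)(-0.00002564)]/D = 0.08899 V
I_R4 = (V_2 - V_3)/R4 = (0 - 0.08899)/2200 = -0.00004045 A
P_R4 = I_R4² × R4 = (-0.00004045)² × 2200 = 0.0000036 W

Final answer: 3.6e-06 W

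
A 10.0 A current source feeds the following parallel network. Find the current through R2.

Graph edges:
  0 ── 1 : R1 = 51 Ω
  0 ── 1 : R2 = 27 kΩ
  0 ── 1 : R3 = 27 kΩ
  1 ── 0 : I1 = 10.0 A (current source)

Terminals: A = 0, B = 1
All resistors sit directly between nodes 0 and 1, so they are in parallel and share one voltage V; the full source current 10 A splits among them.
1/R_par = 1/51 + 1/27000 + 1/27000 = 0.01968 S  =>  R_par = 50.81 Ω
V = I × R_par = 10 × 50.81 = 508.1 V
I_R2 = V/R2 = 508.1/27000 = 0.01882 A

Final answer: 0.01882 A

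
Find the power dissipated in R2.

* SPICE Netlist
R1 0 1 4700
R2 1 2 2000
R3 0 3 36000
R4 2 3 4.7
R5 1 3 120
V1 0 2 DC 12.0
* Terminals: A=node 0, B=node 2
Nodal analysis, taking node 2 as the 0 V reference.
Source V1 fixes V_0 = 12 V.
KCL at each unknown node (sum of currents leaving = 0; resistances in Ω):
  Node 1: (V_1 - 12)/4700 + (V_1 - 0)/2000 + (V_1 - V_3)/120 = 0
  Node 3: (V_3 - 12)/36000 + (V_3 - 0)/4.7 + (V_3 - V_1)/120 = 0
Collecting terms (coefficients in siemens):
  0.009046·V_1 - 0.008333·V_3 = 0.002553
  0.2211·V_3 - 0.008333·V_1 = 0.0003333
Determinant D = (0.009046)(0.2211) - (-0.008333)(-0.008333) = 0.001931
V_1 = [(0.002553)(0.2211) - (-0.008333)(0.0003333)]/D = 0.2938 V
V_3 = [(0.009046)(0.0003333) - (0.002553)(-0.008333)]/D = 0.01258 V
I_R2 = (V_1 - V_2)/R2 = (0.2938 - 0)/2000 = 0.0001469 A
P_R2 = I_R2² × R2 = (0.0001469)² × 2000 = 0.00004317 W

Final answer: 4.317e-05 W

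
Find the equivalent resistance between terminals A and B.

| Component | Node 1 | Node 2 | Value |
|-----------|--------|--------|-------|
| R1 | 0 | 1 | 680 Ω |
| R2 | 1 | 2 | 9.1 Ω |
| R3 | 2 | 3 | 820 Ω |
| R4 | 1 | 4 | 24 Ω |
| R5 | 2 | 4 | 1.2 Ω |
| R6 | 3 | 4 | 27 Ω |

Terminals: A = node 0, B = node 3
The network is not a plain series/parallel combination. Inject a 1 A test current into terminal A (node 0) and return it from terminal B (node 3); then R_eq = V_A / (1 A).
Nodal analysis, taking node 3 as the 0 V reference.
Current source I_test pushes 1 A into node 0 and draws it out of node 3.
KCL at each unknown node (sum of currents leaving = 0; resistances in Ω):
  Node 0: (V_0 - V_1)/680 - 1 = 0
  Node 1: (V_1 - V_0)/680 + (V_1 - V_2)/9.1 + (V_1 - V_4)/24 = 0
  Node 2: (V_2 - V_1)/9.1 + (V_2 - 0)/820 + (V_2 - V_4)/1.2 = 0
  Node 4: (V_4 - V_1)/24 + (V_4 - V_2)/1.2 + (V_4 - 0)/27 = 0
Collecting terms (coefficients in siemens):
  0.001471·V_0 - 0.001471·V_1 = 1
  0.153·V_1 - 0.001471·V_0 - 0.1099·V_2 - 0.04167·V_4 = 0
  0.9444·V_2 - 0.1099·V_1 - 0.8333·V_4 = 0
  0.912·V_4 - 0.04167·V_1 - 0.8333·V_2 = 0
Solving these 4 simultaneous equations (Gaussian elimination) gives:
  V_0 = 713.3 V, V_1 = 33.29 V, V_2 = 26.92 V, V_4 = 26.11 V
R_eq = V_0 / 1 A = 713.3 Ω

Final answer: 713.3 Ω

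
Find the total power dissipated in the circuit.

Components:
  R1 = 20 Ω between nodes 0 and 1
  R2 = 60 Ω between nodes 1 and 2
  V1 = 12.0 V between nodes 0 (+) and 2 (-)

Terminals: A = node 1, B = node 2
Nodal analysis, taking node 2 as the 0 V reference.
Source V1 fixes V_0 = 12 V.
KCL at each unknown node (sum of currents leaving = 0; resistances in Ω):
  Node 1: (V_1 - 12)/20 + (V_1 - 0)/60 = 0
Collecting terms: 0.06667 × V_1 = 0.6  =>  V_1 = 9 V
Power in each resistor, P = (ΔV)²/R:
  P_R1 = (12 - 9)²/20 = 0.45 W
  P_R2 = (9 - 0)²/60 = 1.35 W
P_total = P_R1 + P_R2 = 1.8 W

Final answer: 1.8 W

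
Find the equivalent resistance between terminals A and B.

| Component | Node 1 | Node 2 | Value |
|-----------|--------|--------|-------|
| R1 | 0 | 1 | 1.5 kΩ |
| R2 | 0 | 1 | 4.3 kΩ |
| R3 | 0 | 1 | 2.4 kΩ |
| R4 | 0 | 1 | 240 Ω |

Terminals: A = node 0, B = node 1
Reduce the network between node 0 (A) and node 1 (B) by series/parallel combination:
  Rp1 = R1 ‖ R2 ‖ R3 ‖ R4 (parallel, all between nodes 0 and 1) = 1/(1/1500 + 1/4300 + 1/2400 + 1/240) = 182.4 Ω
R_eq = 182.4 Ω

Final answer: 182.4 Ω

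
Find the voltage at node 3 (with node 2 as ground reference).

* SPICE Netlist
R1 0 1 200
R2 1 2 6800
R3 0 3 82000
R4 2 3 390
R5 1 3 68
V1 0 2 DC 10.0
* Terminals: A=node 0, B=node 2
Nodal analysis, taking node 2 as the 0 V reference.
Source V1 fixes V_0 = 10 V.
KCL at each unknown node (sum of currents leaving = 0; resistances in Ω):
  Node 1: (V_1 - 10)/200 + (V_1 - 0)/6800 + (V_1 - V_3)/68 = 0
  Node 3: (V_3 - 10)/82000 + (V_3 - 0)/390 + (V_3 - V_1)/68 = 0
Collecting terms (coefficients in siemens):
  0.01985·V_1 - 0.01471·V_3 = 0.05
  0.01728·V_3 - 0.01471·V_1 = 0.000122
Determinant D = (0.01985)(0.01728) - (-0.01471)(-0.01471) = 0.0001268
V_1 = [(0.05)(0.01728) - (-0.01471)(0.000122)]/D = 6.827 V
V_3 = [(0.01985)(0.000122) - (0.05)(-0.01471)]/D = 5.816 V
The requested potential is V_3 = 5.816 V.

Final answer: V_3 = 5.816 V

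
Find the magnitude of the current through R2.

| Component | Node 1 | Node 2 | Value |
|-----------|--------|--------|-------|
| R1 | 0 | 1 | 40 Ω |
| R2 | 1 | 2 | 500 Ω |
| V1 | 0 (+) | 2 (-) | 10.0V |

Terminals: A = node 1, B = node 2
Nodal analysis, taking node 2 as the 0 V reference.
Source V1 fixes V_0 = 10 V.
KCL at each unknown node (sum of currents leaving = 0; resistances in Ω):
  Node 1: (V_1 - 10)/40 + (V_1 - 0)/500 = 0
Collecting terms: 0.027 × V_1 = 0.25  =>  V_1 = 9.259 V
I_R2 = (V_1 - V_2)/R2 = (9.259 - 0)/500 = 0.01852 A
|I_R2| = 0.01852 A

Final answer: |I_R2| = 0.01852 A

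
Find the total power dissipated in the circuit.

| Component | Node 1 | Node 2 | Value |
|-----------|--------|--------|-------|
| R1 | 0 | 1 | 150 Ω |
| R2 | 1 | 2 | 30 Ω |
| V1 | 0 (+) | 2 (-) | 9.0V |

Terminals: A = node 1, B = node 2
Nodal analysis, taking node 2 as the 0 V reference.
Source V1 fixes V_0 = 9 V.
KCL at each unknown node (sum of currents leaving = 0; resistances in Ω):
  Node 1: (V_1 - 9)/150 + (V_1 - 0)/30 = 0
Collecting terms: 0.04 × V_1 = 0.06  =>  V_1 = 1.5 V
Power in each resistor, P = (ΔV)²/R:
  P_R1 = (9 - 1.5)²/150 = 0.375 W
  P_R2 = (1.5 - 0)²/30 = 0.075 W
P_total = P_R1 + P_R2 = 0.45 W

Final answer: 0.45 W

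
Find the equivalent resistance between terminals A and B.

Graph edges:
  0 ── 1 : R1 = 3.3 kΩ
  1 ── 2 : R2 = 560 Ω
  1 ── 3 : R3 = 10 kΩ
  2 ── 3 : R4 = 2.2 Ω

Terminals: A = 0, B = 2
Reduce the network between node 0 (A) and node 2 (B) by series/parallel combination:
  Rs1 = R3 + R4 (series, joined only at node 3) = 10000 + 2.2 = 10000 Ω
  Rp1 = R2 ‖ Rs1 (parallel, both between nodes 1 and 2) = 1/(1/560 + 1/10000) = 530.3 Ω
  Rs2 = R1 + Rp1 (series, joined only at node 1) = 3300 + 530.3 = 3830 Ω
R_eq = 3.83 kΩ

Final answer: 3.83 kΩ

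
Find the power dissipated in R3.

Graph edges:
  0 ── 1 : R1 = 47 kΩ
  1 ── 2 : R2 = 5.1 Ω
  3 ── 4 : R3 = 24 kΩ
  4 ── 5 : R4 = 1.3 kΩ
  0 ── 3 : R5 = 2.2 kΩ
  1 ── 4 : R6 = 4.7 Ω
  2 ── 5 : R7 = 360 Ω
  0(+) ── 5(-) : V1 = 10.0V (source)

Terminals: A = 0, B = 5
Nodal analysis, taking node 5 as the 0 V reference.
Source V1 fixes V_0 = 10 V.
KCL at each unknown node (sum of currents leaving = 0; resistances in Ω):
  Node 1: (V_1 - 10)/47000 + (V_1 - V_2)/5.1 + (V_1 - V_4)/4.7 = 0
  Node 2: (V_2 - V_1)/5.1 + (V_2 - 0)/360 = 0
  Node 3: (V_3 - V_4)/24000 + (V_3 - 10)/2200 = 0
  Node 4: (V_4 - V_3)/24000 + (V_4 - 0)/1300 + (V_4 - V_1)/4.7 = 0
Collecting terms (coefficients in siemens):
  0.4089·V_1 - 0.1961·V_2 - 0.2128·V_4 = 0.0002128
  0.1989·V_2 - 0.1961·V_1 = 0
  0.0004962·V_3 - 0.00004167·V_4 = 0.004545
  0.2136·V_4 - 0.2128·V_1 - 0.00004167·V_3 = 0
Solving these 4 simultaneous equations (Gaussian elimination) gives:
  V_1 = 0.1664 V, V_2 = 0.164 V, V_3 = 9.174 V, V_4 = 0.1675 V
I_R3 = (V_3 - V_4)/R3 = (9.174 - 0.1675)/24000 = 0.0003753 A
P_R3 = I_R3² × R3 = (0.0003753)² × 24000 = 0.00338 W

Final answer: 0.00338 W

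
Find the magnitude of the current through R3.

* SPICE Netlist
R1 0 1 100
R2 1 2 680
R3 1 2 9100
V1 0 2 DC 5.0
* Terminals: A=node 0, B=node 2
Nodal analysis, taking node 2 as the 0 V reference.
Source V1 fixes V_0 = 5 V.
KCL at each unknown node (sum of currents leaving = 0; resistances in Ω):
  Node 1: (V_1 - 5)/100 + (V_1 - 0)/680 + (V_1 - 0)/9100 = 0
Collecting terms: 0.01158 × V_1 = 0.05  =>  V_1 = 4.318 V
I_R3 = (V_1 - V_2)/R3 = (4.318 - 0)/9100 = 0.0004745 A
|I_R3| = 0.0004745 A

Final answer: |I_R3| = 0.0004745 A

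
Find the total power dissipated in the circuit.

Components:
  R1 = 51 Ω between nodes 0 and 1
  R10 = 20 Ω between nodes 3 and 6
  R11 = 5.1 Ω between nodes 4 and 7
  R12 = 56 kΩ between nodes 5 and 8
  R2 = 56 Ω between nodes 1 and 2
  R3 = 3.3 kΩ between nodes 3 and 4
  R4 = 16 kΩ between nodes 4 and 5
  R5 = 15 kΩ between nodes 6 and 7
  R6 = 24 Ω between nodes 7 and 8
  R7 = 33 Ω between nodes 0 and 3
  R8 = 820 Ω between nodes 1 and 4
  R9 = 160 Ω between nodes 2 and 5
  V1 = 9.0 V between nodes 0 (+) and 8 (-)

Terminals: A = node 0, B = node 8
Nodal analysis, taking node 8 as the 0 V reference.
Source V1 fixes V_0 = 9 V.
KCL at each unknown node (sum of currents leaving = 0; resistances in Ω):
  Node 1: (V_1 - 9)/51 + (V_1 - V_2)/56 + (V_1 - V_4)/820 = 0
  Node 2: (V_2 - V_1)/56 + (V_2 - V_5)/160 = 0
  Node 3: (V_3 - V_4)/3300 + (V_3 - 9)/33 + (V_3 - V_6)/20 = 0
  Node 4: (V_4 - V_3)/3300 + (V_4 - V_5)/16000 + (V_4 - V_1)/820 + (V_4 - V_7)/5.1 = 0
  Node 5: (V_5 - V_4)/16000 + (V_5 - V_2)/160 + (V_5 - 0)/56000 = 0
  Node 6: (V_6 - V_7)/15000 + (V_6 - V_3)/20 = 0
  Node 7: (V_7 - V_6)/15000 + (V_7 - 0)/24 + (V_7 - V_4)/5.1 = 0
Collecting terms (coefficients in siemens):
  0.03868·V_1 - 0.01786·V_2 - 0.00122·V_4 = 0.1765
  0.02411·V_2 - 0.01786·V_1 - 0.00625·V_5 = 0
  0.08061·V_3 - 0.000303·V_4 - 0.05·V_6 = 0.2727
  0.1977·V_4 - 0.00122·V_1 - 0.000303·V_3 - 0.0000625·V_5 - 0.1961·V_7 = 0
  0.00633·V_5 - 0.00625·V_2 - 0.0000625·V_4 = 0
  0.05007·V_6 - 0.05·V_3 - 0.00006667·V_7 = 0
  0.2378·V_7 - 0.1961·V_4 - 0.00006667·V_6 = 0
Solving these 7 simultaneous equations (Gaussian elimination) gives:
  V_1 = 8.465 V, V_2 = 8.429 V, V_3 = 8.896 V, V_4 = 0.3897 V
  V_5 = 8.326 V, V_6 = 8.885 V, V_7 = 0.3238 V
Power in each resistor, P = (ΔV)²/R:
  P_R1 = (9 - 8.465)²/51 = 0.005615 W
  P_R2 = (8.465 - 8.429)²/56 = 0.00002327 W
  P_R3 = (8.896 - 0.3897)²/3300 = 0.02193 W
  P_R4 = (0.3897 - 8.326)²/16000 = 0.003936 W
  P_R5 = (8.885 - 0.3238)²/15000 = 0.004886 W
  P_R6 = (0.3238 - 0)²/24 = 0.004369 W
  P_R7 = (9 - 8.896)²/33 = 0.0003271 W
  P_R8 = (8.465 - 0.3897)²/820 = 0.07952 W
  P_R9 = (8.429 - 8.326)²/160 = 0.0000665 W
  P_R10 = (8.896 - 8.885)²/20 = 0.000006515 W
  P_R11 = (0.3897 - 0.3238)²/5.1 = 0.0008515 W
  P_R12 = (8.326 - 0)²/56000 = 0.001238 W
P_total = P_R1 + P_R2 + P_R3 + P_R4 + P_R5 + P_R6 + P_R7 + P_R8 + P_R9 + P_R10 + P_R11 + P_R12 = 0.1228 W

Final answer: 0.1228 W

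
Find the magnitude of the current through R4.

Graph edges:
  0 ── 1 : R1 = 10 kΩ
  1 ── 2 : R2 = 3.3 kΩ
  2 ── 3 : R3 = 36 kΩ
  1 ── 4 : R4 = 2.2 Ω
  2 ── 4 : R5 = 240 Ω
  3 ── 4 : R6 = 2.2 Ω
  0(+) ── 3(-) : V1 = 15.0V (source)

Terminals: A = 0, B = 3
Nodal analysis, taking node 3 as the 0 V reference.
Source V1 fixes V_0 = 15 V.
KCL at each unknown node (sum of currents leaving = 0; resistances in Ω):
  Node 1: (V_1 - 15)/10000 + (V_1 - V_2)/3300 + (V_1 - V_4)/2.2 = 0
  Node 2: (V_2 - V_1)/3300 + (V_2 - 0)/36000 + (V_2 - V_4)/240 = 0
  Node 4: (V_4 - V_1)/2.2 + (V_4 - V_2)/240 + (V_4 - 0)/2.2 = 0
Collecting terms (coefficients in siemens):
  0.4549·V_1 - 0.000303·V_2 - 0.4545·V_4 = 0.0015
  0.004497·V_2 - 0.000303·V_1 - 0.004167·V_4 = 0
  0.9133·V_4 - 0.4545·V_1 - 0.004167·V_2 = 0
Solving these 3 simultaneous equations (Gaussian elimination) gives:
  V_1 = 0.006595 V, V_2 = 0.0035 V, V_4 = 0.003298 V
I_R4 = (V_1 - V_4)/R4 = (0.006595 - 0.003298)/2.2 = 0.001498 A
|I_R4| = 0.001498 A

Final answer: |I_R4| = 0.001498 A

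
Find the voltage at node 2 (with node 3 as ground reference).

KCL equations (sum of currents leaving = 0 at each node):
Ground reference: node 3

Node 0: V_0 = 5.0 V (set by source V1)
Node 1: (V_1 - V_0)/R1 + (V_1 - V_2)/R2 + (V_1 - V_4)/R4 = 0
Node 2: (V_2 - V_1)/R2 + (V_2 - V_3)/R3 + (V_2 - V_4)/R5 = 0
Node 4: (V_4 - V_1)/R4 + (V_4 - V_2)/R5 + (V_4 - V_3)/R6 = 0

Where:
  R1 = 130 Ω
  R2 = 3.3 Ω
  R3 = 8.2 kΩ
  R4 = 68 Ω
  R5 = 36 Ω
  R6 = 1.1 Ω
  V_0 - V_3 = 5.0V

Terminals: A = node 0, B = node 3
Nodal analysis, taking node 3 as the 0 V reference.
Source V1 fixes V_0 = 5 V.
KCL at each unknown node (sum of currents leaving = 0; resistances in Ω):
  Node 1: (V_1 - 5)/130 + (V_1 - V_2)/3.3 + (V_1 - V_4)/68 = 0
  Node 2: (V_2 - V_1)/3.3 + (V_2 - 0)/8200 + (V_2 - V_4)/36 = 0
  Node 4: (V_4 - V_1)/68 + (V_4 - V_2)/36 + (V_4 - 0)/1.1 = 0
Collecting terms (coefficients in siemens):
  0.3254·V_1 - 0.303·V_2 - 0.01471·V_4 = 0.03846
  0.3309·V_2 - 0.303·V_1 - 0.02778·V_4 = 0
  0.9516·V_4 - 0.01471·V_1 - 0.02778·V_2 = 0
Solving these 3 simultaneous equations (Gaussian elimination) gives:
  V_1 = 0.8316 V, V_2 = 0.7645 V, V_4 = 0.03517 V
The requested potential is V_2 = 0.7645 V.

Final answer: V_2 = 0.7645 V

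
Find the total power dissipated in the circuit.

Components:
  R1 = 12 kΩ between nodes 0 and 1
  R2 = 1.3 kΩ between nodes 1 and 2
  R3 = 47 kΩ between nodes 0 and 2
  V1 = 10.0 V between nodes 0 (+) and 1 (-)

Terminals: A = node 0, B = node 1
Nodal analysis, taking node 1 as the 0 V reference.
Source V1 fixes V_0 = 10 V.
KCL at each unknown node (sum of currents leaving = 0; resistances in Ω):
  Node 2: (V_2 - 0)/1300 + (V_2 - 10)/47000 = 0
Collecting terms: 0.0007905 × V_2 = 0.0002128  =>  V_2 = 0.2692 V
Power in each resistor, P = (ΔV)²/R:
  P_R1 = (10 - 0)²/12000 = 0.008333 W
  P_R2 = (0 - 0.2692)²/1300 = 0.00005572 W
  P_R3 = (10 - 0.2692)²/47000 = 0.002015 W
P_total = P_R1 + P_R2 + P_R3 = 0.0104 W

Final answer: 0.0104 W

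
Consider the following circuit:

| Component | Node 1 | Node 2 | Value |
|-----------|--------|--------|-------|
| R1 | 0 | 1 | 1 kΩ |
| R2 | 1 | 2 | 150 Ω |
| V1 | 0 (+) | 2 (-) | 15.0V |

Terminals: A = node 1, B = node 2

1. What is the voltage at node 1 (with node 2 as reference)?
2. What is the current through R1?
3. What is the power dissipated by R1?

Nodal analysis, taking node 2 as the 0 V reference.
Source V1 fixes V_0 = 15 V.
KCL at each unknown node (sum of currents leaving = 0; resistances in Ω):
  Node 1: (V_1 - 15)/1000 + (V_1 - 0)/150 = 0
Collecting terms: 0.007667 × V_1 = 0.015  =>  V_1 = 1.957 V
Part 1:
  Read off the nodal solution: V_1 = 1.957 V
Part 2:
  I_R1 = (V_0 - V_1)/R1 = (15 - 1.957)/1000 = 0.01304 A
  Magnitude: I_R1 = 0.01304 A
Part 3:
  I_R1 = (V_0 - V_1)/R1 = (15 - 1.957)/1000 = 0.01304 A
  P_R1 = I_R1² × R1 = (0.01304)² × 1000 = 0.1701 W

Final answers:
1. V_1 = 1.957 V
2. I_R1 = 0.01304 A
3. P_R1 = 0.1701 W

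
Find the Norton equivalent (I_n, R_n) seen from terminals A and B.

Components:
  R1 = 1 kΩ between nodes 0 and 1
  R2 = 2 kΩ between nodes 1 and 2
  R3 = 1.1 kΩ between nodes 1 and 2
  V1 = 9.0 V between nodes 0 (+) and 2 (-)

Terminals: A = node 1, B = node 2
Find the Thévenin equivalent first; then I_n = V_th/R_th and R_n = R_th.
Step 1 — V_th is the open-circuit voltage V_A - V_B (nothing connected across the terminals).
Nodal analysis, taking node 2 as the 0 V reference.
Source V1 fixes V_0 = 9 V.
KCL at each unknown node (sum of currents leaving = 0; resistances in Ω):
  Node 1: (V_1 - 9)/1000 + (V_1 - 0)/2000 + (V_1 - 0)/1100 = 0
Collecting terms: 0.002409 × V_1 = 0.009  =>  V_1 = 3.736 V
V_th = V_1 - V_2 = 3.736 - 0 = 3.736 V
Step 2 — R_th: zero the source — replace V1 by a short circuit (node 2 merges into node 0) — and find the resistance seen between A (node 1) and B (node 0).
Reduce the network between node 1 (A) and node 0 (B) by series/parallel combination:
  Rp1 = R1 ‖ R2 ‖ R3 (parallel, all between nodes 0 and 1) = 1/(1/1000 + 1/2000 + 1/1100) = 415.1 Ω
R_th = 415.1 Ω
I_n = V_th/R_th = 3.736/415.1 = 0.009 A, and R_n = R_th = 415.1 Ω

Final answer: I_n = 0.009 A, R_n = 415.1 Ω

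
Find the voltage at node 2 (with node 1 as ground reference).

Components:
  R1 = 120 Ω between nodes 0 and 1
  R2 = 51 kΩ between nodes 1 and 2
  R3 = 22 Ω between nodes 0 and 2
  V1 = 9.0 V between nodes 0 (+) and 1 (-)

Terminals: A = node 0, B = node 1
Nodal analysis, taking node 1 as the 0 V reference.
Source V1 fixes V_0 = 9 V.
KCL at each unknown node (sum of currents leaving = 0; resistances in Ω):
  Node 2: (V_2 - 0)/51000 + (V_2 - 9)/22 = 0
Collecting terms: 0.04547 × V_2 = 0.4091  =>  V_2 = 8.996 V
The requested potential is V_2 = 8.996 V.

Final answer: V_2 = 8.996 V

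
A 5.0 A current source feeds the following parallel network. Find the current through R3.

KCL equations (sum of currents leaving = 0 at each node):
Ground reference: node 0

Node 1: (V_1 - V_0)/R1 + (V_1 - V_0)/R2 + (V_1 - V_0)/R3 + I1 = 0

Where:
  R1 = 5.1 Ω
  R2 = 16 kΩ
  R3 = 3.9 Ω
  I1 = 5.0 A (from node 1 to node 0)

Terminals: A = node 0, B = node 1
All resistors sit directly between nodes 0 and 1, so they are in parallel and share one voltage V; the full source current 5 A splits among them.
1/R_par = 1/5.1 + 1/16000 + 1/3.9 = 0.4526 S  =>  R_par = 2.21 Ω
V = I × R_par = 5 × 2.21 = 11.05 V
I_R3 = V/R3 = 11.05/3.9 = 2.833 A

Final answer: 2.833 A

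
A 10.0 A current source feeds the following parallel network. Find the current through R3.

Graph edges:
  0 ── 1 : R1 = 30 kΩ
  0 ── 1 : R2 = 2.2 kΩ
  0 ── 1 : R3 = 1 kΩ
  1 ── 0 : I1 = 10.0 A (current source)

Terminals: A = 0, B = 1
All resistors sit directly between nodes 0 and 1, so they are in parallel and share one voltage V; the full source current 10 A splits among them.
1/R_par = 1/30000 + 1/2200 + 1/1000 = 0.001488 S  =>  R_par = 672.1 Ω
V = I × R_par = 10 × 672.1 = 6721 V
I_R3 = V/R3 = 6721/1000 = 6.721 A

Final answer: 6.721 A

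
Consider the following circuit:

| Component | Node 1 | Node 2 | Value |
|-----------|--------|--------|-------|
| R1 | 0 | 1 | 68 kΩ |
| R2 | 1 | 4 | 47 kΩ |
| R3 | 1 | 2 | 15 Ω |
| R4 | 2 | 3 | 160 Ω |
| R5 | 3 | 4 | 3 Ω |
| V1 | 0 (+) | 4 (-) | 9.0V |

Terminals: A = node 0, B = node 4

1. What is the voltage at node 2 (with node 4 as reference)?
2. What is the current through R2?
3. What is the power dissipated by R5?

Nodal analysis, taking node 4 as the 0 V reference.
Source V1 fixes V_0 = 9 V.
KCL at each unknown node (sum of currents leaving = 0; resistances in Ω):
  Node 1: (V_1 - 9)/68000 + (V_1 - 0)/47000 + (V_1 - V_2)/15 = 0
  Node 2: (V_2 - V_1)/15 + (V_2 - V_3)/160 = 0
  Node 3: (V_3 - V_2)/160 + (V_3 - 0)/3 = 0
Collecting terms (coefficients in siemens):
  0.0667·V_1 - 0.06667·V_2 = 0.0001324
  0.07292·V_2 - 0.06667·V_1 - 0.00625·V_3 = 0
  0.3396·V_3 - 0.00625·V_2 = 0
Solving these 3 simultaneous equations (Gaussian elimination) gives:
  V_1 = 0.02341 V, V_2 = 0.02144 V, V_3 = 0.0003945 V
Part 1:
  Read off the nodal solution: V_2 = 0.02144 V
Part 2:
  I_R2 = (V_1 - V_4)/R2 = (0.02341 - 0)/47000 = 0.0000004981 A
  Magnitude: I_R2 = 0.0000004981 A
Part 3:
  I_R5 = (V_3 - V_4)/R5 = (0.0003945 - 0)/3 = 0.0001315 A
  P_R5 = I_R5² × R5 = (0.0001315)² × 3 = 0.00000005189 W

Final answers:
1. V_2 = 0.02144 V
2. I_R2 = 4.981e-07 A
3. P_R5 = 5.189e-08 W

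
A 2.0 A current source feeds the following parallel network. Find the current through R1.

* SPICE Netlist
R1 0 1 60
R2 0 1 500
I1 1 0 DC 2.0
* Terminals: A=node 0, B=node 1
All resistors sit directly between nodes 0 and 1, so they are in parallel and share one voltage V; the full source current 2 A splits among them.
1/R_par = 1/60 + 1/500 = 0.01867 S  =>  R_par = 53.57 Ω
V = I × R_par = 2 × 53.57 = 107.1 V
I_R1 = V/R1 = 107.1/60 = 1.786 A

Final answer: 1.786 A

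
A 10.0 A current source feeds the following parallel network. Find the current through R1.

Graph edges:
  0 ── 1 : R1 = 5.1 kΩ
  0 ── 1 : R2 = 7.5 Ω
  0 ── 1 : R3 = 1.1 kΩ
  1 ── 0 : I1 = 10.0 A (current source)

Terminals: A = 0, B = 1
All resistors sit directly between nodes 0 and 1, so they are in parallel and share one voltage V; the full source current 10 A splits among them.
1/R_par = 1/5100 + 1/7.5 + 1/1100 = 0.1344 S  =>  R_par = 7.438 Ω
V = I × R_par = 10 × 7.438 = 74.38 V
I_R1 = V/R1 = 74.38/5100 = 0.01458 A

Final answer: 0.01458 A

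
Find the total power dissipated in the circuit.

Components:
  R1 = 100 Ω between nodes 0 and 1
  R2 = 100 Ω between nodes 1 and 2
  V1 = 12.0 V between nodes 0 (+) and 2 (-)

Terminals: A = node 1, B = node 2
Nodal analysis, taking node 2 as the 0 V reference.
Source V1 fixes V_0 = 12 V.
KCL at each unknown node (sum of currents leaving = 0; resistances in Ω):
  Node 1: (V_1 - 12)/100 + (V_1 - 0)/100 = 0
Collecting terms: 0.02 × V_1 = 0.12  =>  V_1 = 6 V
Power in each resistor, P = (ΔV)²/R:
  P_R1 = (12 - 6)²/100 = 0.36 W
  P_R2 = (6 - 0)²/100 = 0.36 W
P_total = P_R1 + P_R2 = 0.72 W

Final answer: 0.72 W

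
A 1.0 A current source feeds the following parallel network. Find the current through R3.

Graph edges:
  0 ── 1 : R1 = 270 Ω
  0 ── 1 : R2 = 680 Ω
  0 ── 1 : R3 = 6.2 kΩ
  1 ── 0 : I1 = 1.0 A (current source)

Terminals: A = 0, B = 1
All resistors sit directly between nodes 0 and 1, so they are in parallel and share one voltage V; the full source current 1 A splits among them.
1/R_par = 1/270 + 1/680 + 1/6200 = 0.005336 S  =>  R_par = 187.4 Ω
V = I × R_par = 1 × 187.4 = 187.4 V
I_R3 = V/R3 = 187.4/6200 = 0.03023 A

Final answer: 0.03023 A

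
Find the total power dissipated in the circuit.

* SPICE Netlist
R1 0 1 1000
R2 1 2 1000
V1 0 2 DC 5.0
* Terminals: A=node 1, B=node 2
Nodal analysis, taking node 2 as the 0 V reference.
Source V1 fixes V_0 = 5 V.
KCL at each unknown node (sum of currents leaving = 0; resistances in Ω):
  Node 1: (V_1 - 5)/1000 + (V_1 - 0)/1000 = 0
Collecting terms: 0.002 × V_1 = 0.005  =>  V_1 = 2.5 V
Power in each resistor, P = (ΔV)²/R:
  P_R1 = (5 - 2.5)²/1000 = 0.00625 W
  P_R2 = (2.5 - 0)²/1000 = 0.00625 W
P_total = P_R1 + P_R2 = 0.0125 W

Final answer: 0.0125 W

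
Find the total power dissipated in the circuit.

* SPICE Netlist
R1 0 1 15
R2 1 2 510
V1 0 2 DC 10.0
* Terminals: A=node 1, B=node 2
Nodal analysis, taking node 2 as the 0 V reference.
Source V1 fixes V_0 = 10 V.
KCL at each unknown node (sum of currents leaving = 0; resistances in Ω):
  Node 1: (V_1 - 10)/15 + (V_1 - 0)/510 = 0
Collecting terms: 0.06863 × V_1 = 0.6667  =>  V_1 = 9.714 V
Power in each resistor, P = (ΔV)²/R:
  P_R1 = (10 - 9.714)²/15 = 0.005442 W
  P_R2 = (9.714 - 0)²/510 = 0.185 W
P_total = P_R1 + P_R2 = 0.1905 W

Final answer: 0.1905 W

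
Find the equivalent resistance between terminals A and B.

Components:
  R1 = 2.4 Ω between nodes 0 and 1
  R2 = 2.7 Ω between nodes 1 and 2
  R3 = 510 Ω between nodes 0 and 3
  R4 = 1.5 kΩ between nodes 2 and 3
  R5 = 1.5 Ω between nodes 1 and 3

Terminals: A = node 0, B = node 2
The network is not a plain series/parallel combination. Inject a 1 A test current into terminal A (node 0) and return it from terminal B (node 2); then R_eq = V_A / (1 A).
Nodal analysis, taking node 2 as the 0 V reference.
Current source I_test pushes 1 A into node 0 and draws it out of node 2.
KCL at each unknown node (sum of currents leaving = 0; resistances in Ω):
  Node 0: (V_0 - V_1)/2.4 + (V_0 - V_3)/510 - 1 = 0
  Node 1: (V_1 - V_0)/2.4 + (V_1 - 0)/2.7 + (V_1 - V_3)/1.5 = 0
  Node 3: (V_3 - V_0)/510 + (V_3 - V_1)/1.5 + (V_3 - 0)/1500 = 0
Collecting terms (coefficients in siemens):
  0.4186·V_0 - 0.4167·V_1 - 0.001961·V_3 = 1
  1.454·V_1 - 0.4167·V_0 - 0.6667·V_3 = 0
  0.6693·V_3 - 0.001961·V_0 - 0.6667·V_1 = 0
Solving these 3 simultaneous equations (Gaussian elimination) gives:
  V_0 = 5.084 V, V_1 = 2.695 V, V_3 = 2.699 V
R_eq = V_0 / 1 A = 5.084 Ω

Final answer: 5.084 Ω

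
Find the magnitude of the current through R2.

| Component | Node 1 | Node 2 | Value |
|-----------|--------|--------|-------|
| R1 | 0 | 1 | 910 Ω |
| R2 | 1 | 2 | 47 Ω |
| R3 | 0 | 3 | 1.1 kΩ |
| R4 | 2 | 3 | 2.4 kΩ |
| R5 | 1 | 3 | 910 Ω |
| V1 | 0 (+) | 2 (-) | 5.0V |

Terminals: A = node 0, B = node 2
Nodal analysis, taking node 2 as the 0 V reference.
Source V1 fixes V_0 = 5 V.
KCL at each unknown node (sum of currents leaving = 0; resistances in Ω):
  Node 1: (V_1 - 5)/910 + (V_1 - 0)/47 + (V_1 - V_3)/910 = 0
  Node 3: (V_3 - 5)/1100 + (V_3 - 0)/2400 + (V_3 - V_1)/910 = 0
Collecting terms (coefficients in siemens):
  0.02347·V_1 - 0.001099·V_3 = 0.005495
  0.002425·V_3 - 0.001099·V_1 = 0.004545
Determinant D = (0.02347)(0.002425) - (-0.001099)(-0.001099) = 0.00005571
V_1 = [(0.005495)(0.002425) - (-0.001099)(0.004545)]/D = 0.3288 V
V_3 = [(0.02347)(0.004545) - (0.005495)(-0.001099)]/D = 2.024 V
I_R2 = (V_1 - V_2)/R2 = (0.3288 - 0)/47 = 0.006996 A
|I_R2| = 0.006996 A

Final answer: |I_R2| = 0.006996 A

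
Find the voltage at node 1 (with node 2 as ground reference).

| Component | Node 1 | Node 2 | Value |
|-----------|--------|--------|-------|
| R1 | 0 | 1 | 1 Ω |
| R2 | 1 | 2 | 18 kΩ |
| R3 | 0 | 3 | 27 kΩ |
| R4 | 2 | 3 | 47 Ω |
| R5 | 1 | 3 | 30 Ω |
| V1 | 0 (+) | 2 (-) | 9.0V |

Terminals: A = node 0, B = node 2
Nodal analysis, taking node 2 as the 0 V reference.
Source V1 fixes V_0 = 9 V.
KCL at each unknown node (sum of currents leaving = 0; resistances in Ω):
  Node 1: (V_1 - 9)/1 + (V_1 - 0)/18000 + (V_1 - V_3)/30 = 0
  Node 3: (V_3 - 9)/27000 + (V_3 - 0)/47 + (V_3 - V_1)/30 = 0
Collecting terms (coefficients in siemens):
  1.033·V_1 - 0.03333·V_3 = 9
  0.05465·V_3 - 0.03333·V_1 = 0.0003333
Determinant D = (1.033)(0.05465) - (-0.03333)(-0.03333) = 0.05536
V_1 = [(9)(0.05465) - (-0.03333)(0.0003333)]/D = 8.884 V
V_3 = [(1.033)(0.0003333) - (9)(-0.03333)]/D = 5.425 V
The requested potential is V_1 = 8.884 V.

Final answer: V_1 = 8.884 V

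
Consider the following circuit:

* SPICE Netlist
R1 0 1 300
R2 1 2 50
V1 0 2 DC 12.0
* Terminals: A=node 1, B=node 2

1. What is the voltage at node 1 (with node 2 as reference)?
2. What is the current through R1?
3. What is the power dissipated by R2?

Nodal analysis, taking node 2 as the 0 V reference.
Source V1 fixes V_0 = 12 V.
KCL at each unknown node (sum of currents leaving = 0; resistances in Ω):
  Node 1: (V_1 - 12)/300 + (V_1 - 0)/50 = 0
Collecting terms: 0.02333 × V_1 = 0.04  =>  V_1 = 1.714 V
Part 1:
  Read off the nodal solution: V_1 = 1.714 V
Part 2:
  I_R1 = (V_0 - V_1)/R1 = (12 - 1.714)/300 = 0.03429 A
  Magnitude: I_R1 = 0.03429 A
Part 3:
  I_R2 = (V_1 - V_2)/R2 = (1.714 - 0)/50 = 0.03429 A
  P_R2 = I_R2² × R2 = (0.03429)² × 50 = 0.05878 W

Final answers:
1. V_1 = 1.714 V
2. I_R1 = 0.03429 A
3. P_R2 = 0.05878 W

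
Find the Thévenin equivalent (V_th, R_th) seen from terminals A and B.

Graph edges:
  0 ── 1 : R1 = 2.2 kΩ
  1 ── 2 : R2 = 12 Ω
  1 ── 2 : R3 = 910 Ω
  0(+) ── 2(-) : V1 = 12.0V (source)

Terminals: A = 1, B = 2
Step 1 — V_th is the open-circuit voltage V_A - V_B (nothing connected across the terminals).
Nodal analysis, taking node 2 as the 0 V reference.
Source V1 fixes V_0 = 12 V.
KCL at each unknown node (sum of currents leaving = 0; resistances in Ω):
  Node 1: (V_1 - 12)/2200 + (V_1 - 0)/12 + (V_1 - 0)/910 = 0
Collecting terms: 0.08489 × V_1 = 0.005455  =>  V_1 = 0.06426 V
V_th = V_1 - V_2 = 0.06426 - 0 = 0.06426 V
Step 2 — R_th: zero the source — replace V1 by a short circuit (node 2 merges into node 0) — and find the resistance seen between A (node 1) and B (node 0).
Reduce the network between node 1 (A) and node 0 (B) by series/parallel combination:
  Rp1 = R1 ‖ R2 ‖ R3 (parallel, all between nodes 0 and 1) = 1/(1/2200 + 1/12 + 1/910) = 11.78 Ω
R_th = 11.78 Ω

Final answer: V_th = 0.06426 V, R_th = 11.78 Ω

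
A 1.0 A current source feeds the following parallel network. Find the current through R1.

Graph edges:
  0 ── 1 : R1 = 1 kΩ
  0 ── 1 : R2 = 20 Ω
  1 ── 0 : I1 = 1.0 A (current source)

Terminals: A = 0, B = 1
All resistors sit directly between nodes 0 and 1, so they are in parallel and share one voltage V; the full source current 1 A splits among them.
1/R_par = 1/1000 + 1/20 = 0.051 S  =>  R_par = 19.61 Ω
V = I × R_par = 1 × 19.61 = 19.61 V
I_R1 = V/R1 = 19.61/1000 = 0.01961 A

Final answer: 0.01961 A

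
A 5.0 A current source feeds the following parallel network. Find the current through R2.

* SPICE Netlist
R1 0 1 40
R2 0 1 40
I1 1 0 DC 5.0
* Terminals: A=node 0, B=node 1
All resistors sit directly between nodes 0 and 1, so they are in parallel and share one voltage V; the full source current 5 A splits among them.
1/R_par = 1/40 + 1/40 = 0.05 S  =>  R_par = 20 Ω
V = I × R_par = 5 × 20 = 100 V
I_R2 = V/R2 = 100/40 = 2.5 A

Final answer: 2.5 A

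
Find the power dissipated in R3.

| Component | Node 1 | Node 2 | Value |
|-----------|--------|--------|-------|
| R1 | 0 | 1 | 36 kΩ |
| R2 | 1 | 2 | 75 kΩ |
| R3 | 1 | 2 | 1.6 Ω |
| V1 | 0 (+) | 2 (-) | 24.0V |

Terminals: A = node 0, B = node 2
Nodal analysis, taking node 2 as the 0 V reference.
Source V1 fixes V_0 = 24 V.
KCL at each unknown node (sum of currents leaving = 0; resistances in Ω):
  Node 1: (V_1 - 24)/36000 + (V_1 - 0)/75000 + (V_1 - 0)/1.6 = 0
Collecting terms: 0.625 × V_1 = 0.0006667  =>  V_1 = 0.001067 V
I_R3 = (V_1 - V_2)/R3 = (0.001067 - 0)/1.6 = 0.0006666 A
P_R3 = I_R3² × R3 = (0.0006666)² × 1.6 = 0.000000711 W

Final answer: 7.11e-07 W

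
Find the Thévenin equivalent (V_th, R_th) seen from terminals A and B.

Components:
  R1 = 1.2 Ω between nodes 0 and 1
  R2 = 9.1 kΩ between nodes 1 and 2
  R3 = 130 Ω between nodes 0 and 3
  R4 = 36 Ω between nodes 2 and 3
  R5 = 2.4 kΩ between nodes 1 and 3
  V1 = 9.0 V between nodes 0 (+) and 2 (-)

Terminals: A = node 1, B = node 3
Step 1 — V_th is the open-circuit voltage V_A - V_B (nothing connected across the terminals).
Nodal analysis, taking node 2 as the 0 V reference.
Source V1 fixes V_0 = 9 V.
KCL at each unknown node (sum of currents leaving = 0; resistances in Ω):
  Node 1: (V_1 - 9)/1.2 + (V_1 - 0)/9100 + (V_1 - V_3)/2400 = 0
  Node 3: (V_3 - 9)/130 + (V_3 - 0)/36 + (V_3 - V_1)/2400 = 0
Collecting terms (coefficients in siemens):
  0.8339·V_1 - 0.0004167·V_3 = 7.5
  0.03589·V_3 - 0.0004167·V_1 = 0.06923
Determinant D = (0.8339)(0.03589) - (-0.0004167)(-0.0004167) = 0.02992
V_1 = [(7.5)(0.03589) - (-0.0004167)(0.06923)]/D = 8.995 V
V_3 = [(0.8339)(0.06923) - (7.5)(-0.0004167)]/D = 2.034 V
V_th = V_1 - V_3 = 8.995 - 2.034 = 6.962 V
Step 2 — R_th: zero the source — replace V1 by a short circuit (node 2 merges into node 0) — and find the resistance seen between A (node 1) and B (node 3).
Reduce the network between node 1 (A) and node 3 (B) by series/parallel combination:
  Rp1 = R1 ‖ R2 (parallel, both between nodes 0 and 1) = 1/(1/1.2 + 1/9100) = 1.2 Ω
  Rp2 = R3 ‖ R4 (parallel, both between nodes 0 and 3) = 1/(1/130 + 1/36) = 28.19 Ω
  Rs1 = Rp1 + Rp2 (series, joined only at node 0) = 1.2 + 28.19 = 29.39 Ω
  Rp3 = R5 ‖ Rs1 (parallel, both between nodes 1 and 3) = 1/(1/2400 + 1/29.39) = 29.04 Ω
R_th = 29.04 Ω

Final answer: V_th = 6.962 V, R_th = 29.04 Ω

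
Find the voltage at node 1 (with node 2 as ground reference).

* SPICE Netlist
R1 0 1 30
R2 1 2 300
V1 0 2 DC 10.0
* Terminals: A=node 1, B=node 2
Nodal analysis, taking node 2 as the 0 V reference.
Source V1 fixes V_0 = 10 V.
KCL at each unknown node (sum of currents leaving = 0; resistances in Ω):
  Node 1: (V_1 - 10)/30 + (V_1 - 0)/300 = 0
Collecting terms: 0.03667 × V_1 = 0.3333  =>  V_1 = 9.091 V
The requested potential is V_1 = 9.091 V.

Final answer: V_1 = 9.091 V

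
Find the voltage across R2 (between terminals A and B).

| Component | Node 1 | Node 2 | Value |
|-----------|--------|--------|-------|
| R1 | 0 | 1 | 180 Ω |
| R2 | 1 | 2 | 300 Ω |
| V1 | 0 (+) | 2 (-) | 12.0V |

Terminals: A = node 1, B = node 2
R1 and R2 are in series across V1 (node 0 → node 1 → node 2), and the output A–B is taken across R2, so this is a voltage divider.
Series current: I = V1/(R1 + R2) = 12/(180 + 300) = 12/480 = 0.025 A
V_R2 = I × R2 = V1 × R2/(R1 + R2) = 12 × 300/480 = 7.5 V

Final answer: 7.5 V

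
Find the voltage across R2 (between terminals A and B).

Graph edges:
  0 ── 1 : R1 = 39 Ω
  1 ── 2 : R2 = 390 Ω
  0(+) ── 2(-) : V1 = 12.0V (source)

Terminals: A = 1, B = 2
R1 and R2 are in series across V1 (node 0 → node 1 → node 2), and the output A–B is taken across R2, so this is a voltage divider.
Series current: I = V1/(R1 + R2) = 12/(39 + 390) = 12/429 = 0.02797 A
V_R2 = I × R2 = V1 × R2/(R1 + R2) = 12 × 390/429 = 10.91 V

Final answer: 10.91 V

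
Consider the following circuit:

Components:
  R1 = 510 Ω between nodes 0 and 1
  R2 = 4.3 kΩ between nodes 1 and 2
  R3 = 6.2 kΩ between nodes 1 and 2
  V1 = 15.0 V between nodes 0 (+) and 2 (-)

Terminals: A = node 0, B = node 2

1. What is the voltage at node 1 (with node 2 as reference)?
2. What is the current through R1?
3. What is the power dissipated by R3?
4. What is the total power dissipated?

Nodal analysis, taking node 2 as the 0 V reference.
Source V1 fixes V_0 = 15 V.
KCL at each unknown node (sum of currents leaving = 0; resistances in Ω):
  Node 1: (V_1 - 15)/510 + (V_1 - 0)/4300 + (V_1 - 0)/6200 = 0
Collecting terms: 0.002355 × V_1 = 0.02941  =>  V_1 = 12.49 V
Part 1:
  Read off the nodal solution: V_1 = 12.49 V
Part 2:
  I_R1 = (V_0 - V_1)/R1 = (15 - 12.49)/510 = 0.00492 A
  Magnitude: I_R1 = 0.00492 A
Part 3:
  I_R3 = (V_1 - V_2)/R3 = (12.49 - 0)/6200 = 0.002015 A
  P_R3 = I_R3² × R3 = (0.002015)² × 6200 = 0.02517 W
Part 4:
  Power in each resistor, P = (ΔV)²/R:
    P_R1 = (15 - 12.49)²/510 = 0.01234 W
    P_R2 = (12.49 - 0)²/4300 = 0.03629 W
    P_R3 = (12.49 - 0)²/6200 = 0.02517 W
  P_total = P_R1 + P_R2 + P_R3 = 0.07379 W

Final answers:
1. V_1 = 12.49 V
2. I_R1 = 0.00492 A
3. P_R3 = 0.02517 W
4. P_total = 0.07379 W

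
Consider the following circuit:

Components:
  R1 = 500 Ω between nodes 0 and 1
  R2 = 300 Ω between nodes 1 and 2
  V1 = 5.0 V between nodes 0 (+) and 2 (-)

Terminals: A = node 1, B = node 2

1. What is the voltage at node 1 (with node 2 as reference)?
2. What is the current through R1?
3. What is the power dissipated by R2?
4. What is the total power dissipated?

Nodal analysis, taking node 2 as the 0 V reference.
Source V1 fixes V_0 = 5 V.
KCL at each unknown node (sum of currents leaving = 0; resistances in Ω):
  Node 1: (V_1 - 5)/500 + (V_1 - 0)/300 = 0
Collecting terms: 0.005333 × V_1 = 0.01  =>  V_1 = 1.875 V
Part 1:
  Read off the nodal solution: V_1 = 1.875 V
Part 2:
  I_R1 = (V_0 - V_1)/R1 = (5 - 1.875)/500 = 0.00625 A
  Magnitude: I_R1 = 0.00625 A
Part 3:
  I_R2 = (V_1 - V_2)/R2 = (1.875 - 0)/300 = 0.00625 A
  P_R2 = I_R2² × R2 = (0.00625)² × 300 = 0.01172 W
Part 4:
  Power in each resistor, P = (ΔV)²/R:
    P_R1 = (5 - 1.875)²/500 = 0.01953 W
    P_R2 = (1.875 - 0)²/300 = 0.01172 W
  P_total = P_R1 + P_R2 = 0.03125 W

Final answers:
1. V_1 = 1.875 V
2. I_R1 = 0.00625 A
3. P_R2 = 0.01172 W
4. P_total = 0.03125 W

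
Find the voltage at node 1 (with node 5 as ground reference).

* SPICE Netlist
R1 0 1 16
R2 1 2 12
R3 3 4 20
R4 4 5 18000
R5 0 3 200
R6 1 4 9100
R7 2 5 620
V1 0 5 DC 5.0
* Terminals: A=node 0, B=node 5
Nodal analysis, taking node 5 as the 0 V reference.
Source V1 fixes V_0 = 5 V.
KCL at each unknown node (sum of currents leaving = 0; resistances in Ω):
  Node 1: (V_1 - 5)/16 + (V_1 - V_2)/12 + (V_1 - V_4)/9100 = 0
  Node 2: (V_2 - V_1)/12 + (V_2 - 0)/620 = 0
  Node 3: (V_3 - V_4)/20 + (V_3 - 5)/200 = 0
  Node 4: (V_4 - V_3)/20 + (V_4 - 0)/18000 + (V_4 - V_1)/9100 = 0
Collecting terms (coefficients in siemens):
  0.1459·V_1 - 0.08333·V_2 - 0.0001099·V_4 = 0.3125
  0.08495·V_2 - 0.08333·V_1 = 0
  0.055·V_3 - 0.05·V_4 = 0.025
  0.05017·V_4 - 0.0001099·V_1 - 0.05·V_3 = 0
Solving these 4 simultaneous equations (Gaussian elimination) gives:
  V_1 = 4.877 V, V_2 = 4.784 V, V_3 = 4.944 V, V_4 = 4.938 V
The requested potential is V_1 = 4.877 V.

Final answer: V_1 = 4.877 V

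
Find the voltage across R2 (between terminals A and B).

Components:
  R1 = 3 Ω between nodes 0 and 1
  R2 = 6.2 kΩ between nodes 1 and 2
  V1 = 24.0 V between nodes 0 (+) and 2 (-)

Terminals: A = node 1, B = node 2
R1 and R2 are in series across V1 (node 0 → node 1 → node 2), and the output A–B is taken across R2, so this is a voltage divider.
Series current: I = V1/(R1 + R2) = 24/(3 + 6200) = 24/6203 = 0.003869 A
V_R2 = I × R2 = V1 × R2/(R1 + R2) = 24 × 6200/6203 = 23.99 V

Final answer: 23.99 V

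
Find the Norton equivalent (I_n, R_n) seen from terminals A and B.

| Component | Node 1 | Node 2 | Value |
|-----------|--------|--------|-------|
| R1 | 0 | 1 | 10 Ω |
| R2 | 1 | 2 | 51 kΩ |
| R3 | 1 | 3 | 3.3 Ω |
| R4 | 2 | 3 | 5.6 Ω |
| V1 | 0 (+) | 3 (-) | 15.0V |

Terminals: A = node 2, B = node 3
Find the Thévenin equivalent first; then I_n = V_th/R_th and R_n = R_th.
Step 1 — V_th is the open-circuit voltage V_A - V_B (nothing connected across the terminals).
Nodal analysis, taking node 3 as the 0 V reference.
Source V1 fixes V_0 = 15 V.
KCL at each unknown node (sum of currents leaving = 0; resistances in Ω):
  Node 1: (V_1 - 15)/10 + (V_1 - V_2)/51000 + (V_1 - 0)/3.3 = 0
  Node 2: (V_2 - V_1)/51000 + (V_2 - 0)/5.6 = 0
Collecting terms (coefficients in siemens):
  0.403·V_1 - 0.00001961·V_2 = 1.5
  0.1786·V_2 - 0.00001961·V_1 = 0
Determinant D = (0.403)(0.1786) - (-0.00001961)(-0.00001961) = 0.07198
V_1 = [(1.5)(0.1786) - (-0.00001961)(0)]/D = 3.722 V
V_2 = [(0.403)(0) - (1.5)(-0.00001961)]/D = 0.0004086 V
V_th = V_2 - V_3 = 0.0004086 - 0 = 0.0004086 V
Step 2 — R_th: zero the source — replace V1 by a short circuit (node 3 merges into node 0) — and find the resistance seen between A (node 2) and B (node 0).
Reduce the network between node 2 (A) and node 0 (B) by series/parallel combination:
  Rp1 = R1 ‖ R3 (parallel, both between nodes 0 and 1) = 1/(1/10 + 1/3.3) = 2.481 Ω
  Rs1 = R2 + Rp1 (series, joined only at node 1) = 51000 + 2.481 = 51000 Ω
  Rp2 = R4 ‖ Rs1 (parallel, both between nodes 0 and 2) = 1/(1/5.6 + 1/51000) = 5.599 Ω
R_th = 5.599 Ω
I_n = V_th/R_th = 0.0004086/5.599 = 0.00007297 A, and R_n = R_th = 5.599 Ω

Final answer: I_n = 7.297e-05 A, R_n = 5.599 Ω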